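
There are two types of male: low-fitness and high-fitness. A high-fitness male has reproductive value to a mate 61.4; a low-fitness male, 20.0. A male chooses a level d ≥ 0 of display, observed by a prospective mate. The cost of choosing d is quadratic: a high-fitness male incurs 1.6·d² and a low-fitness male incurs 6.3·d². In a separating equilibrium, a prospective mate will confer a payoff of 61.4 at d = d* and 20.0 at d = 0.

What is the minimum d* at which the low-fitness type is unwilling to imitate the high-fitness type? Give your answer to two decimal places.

The low-fitness type at d = 0 receives 20.0; imitating at d* yields 61.4 − 6.3·d*².
Indifference: 20.0 = 61.4 − 6.3·d*², so d*² = (61.4 − 20.0) / 6.3 ≈ 6.5714.
d* = √6.5714 ≈ 2.56.

2.56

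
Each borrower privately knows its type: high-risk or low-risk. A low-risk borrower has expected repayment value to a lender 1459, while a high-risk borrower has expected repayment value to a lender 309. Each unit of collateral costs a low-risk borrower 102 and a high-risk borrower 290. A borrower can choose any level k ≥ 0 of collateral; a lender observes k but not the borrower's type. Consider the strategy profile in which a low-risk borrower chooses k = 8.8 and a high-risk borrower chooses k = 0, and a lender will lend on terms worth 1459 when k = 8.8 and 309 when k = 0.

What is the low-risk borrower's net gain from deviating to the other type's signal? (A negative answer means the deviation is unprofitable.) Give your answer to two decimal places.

Playing k = 8.8 the low-risk borrower receives 1459 − 102 × 8.8 = 561.4.
Deviating to k = 0 yields 309 instead.
Gain from deviating: 309 − 561.4 = -252.40.
The gain is negative, so the low-risk type's incentive-compatibility constraint is satisfied.

-252.40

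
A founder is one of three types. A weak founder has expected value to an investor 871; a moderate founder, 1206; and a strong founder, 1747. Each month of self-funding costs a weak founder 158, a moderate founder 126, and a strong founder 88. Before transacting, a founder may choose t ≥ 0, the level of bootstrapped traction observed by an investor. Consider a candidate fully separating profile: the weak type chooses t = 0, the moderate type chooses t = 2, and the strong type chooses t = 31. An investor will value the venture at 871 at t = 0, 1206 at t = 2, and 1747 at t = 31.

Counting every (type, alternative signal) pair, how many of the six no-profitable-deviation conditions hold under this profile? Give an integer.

Strong (own payoff 1747 − 88×31 = -981): to t=0 gives 871 → profitable ✗; to t=2 gives 1206 − 88×2 = 1030 → profitable ✗.
Moderate (own payoff 1206 − 126×2 = 954): to t=0 gives 871 → no gain ✓; to t=31 gives 1747 − 126×31 = -2159 → no gain ✓.
Weak (own payoff 871): to t=2 gives 1206 − 158×2 = 890 → profitable ✗; to t=31 gives 1747 − 158×31 = -3151 → no gain ✓.
3 of the 6 constraints hold; not an equilibrium.

3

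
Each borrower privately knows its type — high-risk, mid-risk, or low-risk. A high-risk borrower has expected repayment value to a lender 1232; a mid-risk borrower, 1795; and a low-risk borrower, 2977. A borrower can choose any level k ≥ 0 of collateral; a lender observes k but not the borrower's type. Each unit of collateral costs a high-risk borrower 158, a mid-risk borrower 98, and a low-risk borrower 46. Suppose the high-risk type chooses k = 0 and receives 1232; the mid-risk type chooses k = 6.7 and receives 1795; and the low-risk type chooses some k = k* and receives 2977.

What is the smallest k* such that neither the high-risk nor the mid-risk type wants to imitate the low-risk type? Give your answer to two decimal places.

High-risk type (on-path payoff 1232) won't mimic when 1232 ≥ 2977 − 158·k*, i.e. k* ≥ 11.04.
Mid-risk type (on-path payoff 1795 − 98×6.7 = 1138.4) won't mimic when 1138.4 ≥ 2977 − 98·k*, i.e. k* ≥ 18.76.
Both must hold, so k* = max(11.04, 18.76) = 18.76. The mid-risk type's constraint binds.

18.76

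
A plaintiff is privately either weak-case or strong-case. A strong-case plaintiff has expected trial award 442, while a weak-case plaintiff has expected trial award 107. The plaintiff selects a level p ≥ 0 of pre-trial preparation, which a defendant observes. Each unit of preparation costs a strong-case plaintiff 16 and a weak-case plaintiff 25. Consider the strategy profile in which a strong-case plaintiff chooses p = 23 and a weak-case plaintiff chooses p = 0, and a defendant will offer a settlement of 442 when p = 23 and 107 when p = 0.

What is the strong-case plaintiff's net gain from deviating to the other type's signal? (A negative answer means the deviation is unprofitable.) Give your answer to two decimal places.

33.00

Playing p = 23 the strong-case plaintiff receives 442 − 16 × 23 = 74.
Deviating to p = 0 yields 107 instead.
Gain from deviating: 107 − 74 = 33.00.
The gain is positive, so the strong-case type's incentive-compatibility constraint is violated — this profile is not a separating equilibrium.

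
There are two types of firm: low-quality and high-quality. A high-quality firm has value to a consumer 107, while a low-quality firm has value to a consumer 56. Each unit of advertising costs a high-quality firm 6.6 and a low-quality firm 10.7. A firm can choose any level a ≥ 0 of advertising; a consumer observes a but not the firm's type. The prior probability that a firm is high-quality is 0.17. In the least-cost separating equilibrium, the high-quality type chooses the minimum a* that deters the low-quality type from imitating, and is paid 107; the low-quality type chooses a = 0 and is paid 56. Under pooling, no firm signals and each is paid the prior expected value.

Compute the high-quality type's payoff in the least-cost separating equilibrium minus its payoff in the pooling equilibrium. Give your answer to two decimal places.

Least-cost separating signal: a* solves 56 = 107 − 10.7·a*, so a* = (107 − 56)/10.7 ≈ 4.7664.
High-quality type's separating payoff: 107 − 6.6 × a* = 107 − 6.6 × (107 − 56)/10.7 = 107 − 336.6/10.7 ≈ 75.5421.
Pooling payoff: 0.17 × 107 + 0.83 × 56 = 64.67.
Difference: 75.5421 − 64.67 = 10.8721, i.e. 10.87 to two decimal places.
The high-quality type prefers to separate.

10.87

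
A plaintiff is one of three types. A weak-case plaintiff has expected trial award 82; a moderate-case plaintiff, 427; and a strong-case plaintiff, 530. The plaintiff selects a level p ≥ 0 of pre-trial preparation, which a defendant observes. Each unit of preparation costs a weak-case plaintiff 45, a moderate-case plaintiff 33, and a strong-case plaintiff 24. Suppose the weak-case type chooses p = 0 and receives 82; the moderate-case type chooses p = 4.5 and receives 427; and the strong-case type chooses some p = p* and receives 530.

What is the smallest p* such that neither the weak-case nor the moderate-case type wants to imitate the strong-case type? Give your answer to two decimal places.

9.96

Weak-case type (on-path payoff 82) won't mimic when 82 ≥ 530 − 45·p*, i.e. p* ≥ 9.96.
Moderate-case type (on-path payoff 427 − 33×4.5 = 278.5) won't mimic when 278.5 ≥ 530 − 33·p*, i.e. p* ≥ 7.62.
Both must hold, so p* = max(9.96, 7.62) = 9.96. The weak-case type's constraint binds.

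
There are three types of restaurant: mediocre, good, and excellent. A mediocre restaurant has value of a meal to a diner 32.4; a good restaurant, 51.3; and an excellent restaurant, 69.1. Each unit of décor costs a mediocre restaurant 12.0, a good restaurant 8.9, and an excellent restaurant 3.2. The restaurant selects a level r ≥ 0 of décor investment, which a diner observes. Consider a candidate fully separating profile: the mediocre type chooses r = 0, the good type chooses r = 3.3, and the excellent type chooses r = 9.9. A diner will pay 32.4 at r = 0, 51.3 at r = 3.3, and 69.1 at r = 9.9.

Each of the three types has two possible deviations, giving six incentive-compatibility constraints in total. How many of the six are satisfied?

Mediocre (own payoff 32.4): to r=3.3 gives 51.3 − 12.0×3.3 = 11.7 → no gain ✓; to r=9.9 gives 69.1 − 12.0×9.9 = -49.7 → no gain ✓.
Excellent (own payoff 69.1 − 3.2×9.9 = 37.42): to r=0 gives 32.4 → no gain ✓; to r=3.3 gives 51.3 − 3.2×3.3 = 40.74 → profitable ✗.
Good (own payoff 51.3 − 8.9×3.3 = 21.93): to r=0 gives 32.4 → profitable ✗; to r=9.9 gives 69.1 − 8.9×9.9 = -19.01 → no gain ✓.
4 of the 6 constraints hold; not an equilibrium.

4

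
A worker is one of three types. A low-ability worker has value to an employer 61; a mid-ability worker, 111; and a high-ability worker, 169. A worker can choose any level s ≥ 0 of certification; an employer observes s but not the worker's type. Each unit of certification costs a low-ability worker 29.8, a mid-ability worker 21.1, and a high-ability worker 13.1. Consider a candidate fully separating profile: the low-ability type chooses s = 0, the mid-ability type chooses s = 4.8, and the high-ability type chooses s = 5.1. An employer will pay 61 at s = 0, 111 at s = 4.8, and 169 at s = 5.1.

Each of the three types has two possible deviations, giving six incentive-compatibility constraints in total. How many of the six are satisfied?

High-ability (own payoff 169 − 13.1×5.1 = 102.19): to s=0 gives 61 → no gain ✓; to s=4.8 gives 111 − 13.1×4.8 = 48.12 → no gain ✓.
Mid-ability (own payoff 111 − 21.1×4.8 = 9.72): to s=0 gives 61 → profitable ✗; to s=5.1 gives 169 − 21.1×5.1 = 61.39 → profitable ✗.
Low-ability (own payoff 61): to s=4.8 gives 111 − 29.8×4.8 = -32.04 → no gain ✓; to s=5.1 gives 169 − 29.8×5.1 = 17.02 → no gain ✓.
4 of the 6 constraints hold; not an equilibrium.

4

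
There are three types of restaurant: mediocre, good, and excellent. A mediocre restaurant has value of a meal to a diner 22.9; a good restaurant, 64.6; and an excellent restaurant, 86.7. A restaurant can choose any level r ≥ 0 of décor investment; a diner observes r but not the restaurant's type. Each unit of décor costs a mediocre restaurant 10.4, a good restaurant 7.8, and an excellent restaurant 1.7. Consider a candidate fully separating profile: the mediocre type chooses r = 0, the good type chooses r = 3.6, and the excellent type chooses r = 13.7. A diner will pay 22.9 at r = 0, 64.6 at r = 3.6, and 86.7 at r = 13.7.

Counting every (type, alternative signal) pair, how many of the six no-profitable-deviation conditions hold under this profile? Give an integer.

Excellent (own payoff 86.7 − 1.7×13.7 = 63.41): to r=0 gives 22.9 → no gain ✓; to r=3.6 gives 64.6 − 1.7×3.6 = 58.48 → no gain ✓.
Good (own payoff 64.6 − 7.8×3.6 = 36.52): to r=0 gives 22.9 → no gain ✓; to r=13.7 gives 86.7 − 7.8×13.7 = -20.16 → no gain ✓.
Mediocre (own payoff 22.9): to r=3.6 gives 64.6 − 10.4×3.6 = 27.16 → profitable ✗; to r=13.7 gives 86.7 − 10.4×13.7 = -55.78 → no gain ✓.
5 of the 6 constraints hold; not an equilibrium.

5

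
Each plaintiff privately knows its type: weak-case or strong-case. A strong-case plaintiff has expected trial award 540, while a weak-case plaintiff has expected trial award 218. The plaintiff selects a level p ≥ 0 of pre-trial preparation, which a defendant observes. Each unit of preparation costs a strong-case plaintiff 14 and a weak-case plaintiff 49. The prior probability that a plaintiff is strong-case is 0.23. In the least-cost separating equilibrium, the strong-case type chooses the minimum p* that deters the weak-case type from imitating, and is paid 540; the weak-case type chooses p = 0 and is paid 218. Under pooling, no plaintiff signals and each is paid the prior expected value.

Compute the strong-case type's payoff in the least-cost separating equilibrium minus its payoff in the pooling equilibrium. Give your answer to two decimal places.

155.94

Least-cost separating signal: p* solves 218 = 540 − 49·p*, so p* = (540 − 218)/49 ≈ 6.5714.
Strong-case type's separating payoff: 540 − 14 × p* = 540 − 14 × (540 − 218)/49 = 540 − 4508/49 = 448.
Pooling payoff: 0.23 × 540 + 0.77 × 218 = 292.06.
Difference: 448 − 292.06 = 155.94.
The strong-case type prefers to separate.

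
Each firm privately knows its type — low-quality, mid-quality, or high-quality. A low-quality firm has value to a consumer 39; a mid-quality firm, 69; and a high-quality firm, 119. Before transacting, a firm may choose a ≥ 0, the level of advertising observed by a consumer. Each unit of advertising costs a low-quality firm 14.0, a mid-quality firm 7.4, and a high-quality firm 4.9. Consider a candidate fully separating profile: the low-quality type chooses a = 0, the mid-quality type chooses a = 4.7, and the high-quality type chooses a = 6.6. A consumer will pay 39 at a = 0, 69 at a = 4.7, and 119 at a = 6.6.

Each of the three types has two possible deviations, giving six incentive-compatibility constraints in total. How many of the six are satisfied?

Mid-quality (own payoff 69 − 7.4×4.7 = 34.22): to a=0 gives 39 → profitable ✗; to a=6.6 gives 119 − 7.4×6.6 = 70.16 → profitable ✗.
Low-quality (own payoff 39): to a=4.7 gives 69 − 14.0×4.7 = 3.2 → no gain ✓; to a=6.6 gives 119 − 14.0×6.6 = 26.6 → no gain ✓.
High-quality (own payoff 119 − 4.9×6.6 = 86.66): to a=0 gives 39 → no gain ✓; to a=4.7 gives 69 − 4.9×4.7 = 45.97 → no gain ✓.
4 of the 6 constraints hold; not an equilibrium.

4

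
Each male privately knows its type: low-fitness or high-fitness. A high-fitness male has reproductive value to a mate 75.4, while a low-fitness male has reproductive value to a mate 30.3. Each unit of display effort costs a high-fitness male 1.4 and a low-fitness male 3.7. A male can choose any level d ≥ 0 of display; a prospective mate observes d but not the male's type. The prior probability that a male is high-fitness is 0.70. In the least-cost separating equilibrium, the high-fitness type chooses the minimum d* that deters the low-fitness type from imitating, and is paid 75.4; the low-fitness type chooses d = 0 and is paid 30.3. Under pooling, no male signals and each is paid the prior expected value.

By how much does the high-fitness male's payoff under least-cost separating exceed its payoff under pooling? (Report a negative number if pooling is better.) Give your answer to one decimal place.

-3.5

Least-cost separating signal: d* solves 30.3 = 75.4 − 3.7·d*, so d* = (75.4 − 30.3)/3.7 ≈ 12.1892.
High-fitness type's separating payoff: 75.4 − 1.4 × d* = 75.4 − 1.4 × (75.4 − 30.3)/3.7 = 75.4 − 63.14/3.7 ≈ 58.335.
Pooling payoff: 0.70 × 75.4 + 0.30 × 30.3 = 61.87.
Difference: 58.335 − 61.87 = -3.535, i.e. -3.5 to one decimal place.
The high-fitness type would prefer the pooling outcome.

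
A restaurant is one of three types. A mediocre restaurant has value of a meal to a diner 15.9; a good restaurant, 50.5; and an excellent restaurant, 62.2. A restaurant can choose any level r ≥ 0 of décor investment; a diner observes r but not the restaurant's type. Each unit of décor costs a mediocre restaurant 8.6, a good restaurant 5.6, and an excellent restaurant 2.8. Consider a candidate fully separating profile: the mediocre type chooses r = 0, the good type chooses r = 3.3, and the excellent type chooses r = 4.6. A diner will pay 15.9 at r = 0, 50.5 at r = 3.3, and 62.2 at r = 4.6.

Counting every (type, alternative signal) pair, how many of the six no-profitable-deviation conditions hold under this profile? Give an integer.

Excellent (own payoff 62.2 − 2.8×4.6 = 49.32): to r=0 gives 15.9 → no gain ✓; to r=3.3 gives 50.5 − 2.8×3.3 = 41.26 → no gain ✓.
Good (own payoff 50.5 − 5.6×3.3 = 32.02): to r=0 gives 15.9 → no gain ✓; to r=4.6 gives 62.2 − 5.6×4.6 = 36.44 → profitable ✗.
Mediocre (own payoff 15.9): to r=3.3 gives 50.5 − 8.6×3.3 = 22.12 → profitable ✗; to r=4.6 gives 62.2 − 8.6×4.6 = 22.64 → profitable ✗.
3 of the 6 constraints hold; not an equilibrium.

3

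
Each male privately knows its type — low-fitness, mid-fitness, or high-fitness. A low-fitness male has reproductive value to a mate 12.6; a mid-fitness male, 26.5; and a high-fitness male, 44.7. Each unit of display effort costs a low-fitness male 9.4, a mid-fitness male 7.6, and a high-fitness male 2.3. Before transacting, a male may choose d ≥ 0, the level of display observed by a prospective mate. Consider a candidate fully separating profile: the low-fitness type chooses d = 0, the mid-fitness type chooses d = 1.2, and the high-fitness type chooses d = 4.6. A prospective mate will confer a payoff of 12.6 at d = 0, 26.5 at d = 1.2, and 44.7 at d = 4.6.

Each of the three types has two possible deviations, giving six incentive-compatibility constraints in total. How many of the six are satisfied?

High-fitness (own payoff 44.7 − 2.3×4.6 = 34.12): to d=0 gives 12.6 → no gain ✓; to d=1.2 gives 26.5 − 2.3×1.2 = 23.74 → no gain ✓.
Mid-fitness (own payoff 26.5 − 7.6×1.2 = 17.38): to d=0 gives 12.6 → no gain ✓; to d=4.6 gives 44.7 − 7.6×4.6 = 9.74 → no gain ✓.
Low-fitness (own payoff 12.6): to d=1.2 gives 26.5 − 9.4×1.2 = 15.22 → profitable ✗; to d=4.6 gives 44.7 − 9.4×4.6 = 1.46 → no gain ✓.
5 of the 6 constraints hold; not an equilibrium.

5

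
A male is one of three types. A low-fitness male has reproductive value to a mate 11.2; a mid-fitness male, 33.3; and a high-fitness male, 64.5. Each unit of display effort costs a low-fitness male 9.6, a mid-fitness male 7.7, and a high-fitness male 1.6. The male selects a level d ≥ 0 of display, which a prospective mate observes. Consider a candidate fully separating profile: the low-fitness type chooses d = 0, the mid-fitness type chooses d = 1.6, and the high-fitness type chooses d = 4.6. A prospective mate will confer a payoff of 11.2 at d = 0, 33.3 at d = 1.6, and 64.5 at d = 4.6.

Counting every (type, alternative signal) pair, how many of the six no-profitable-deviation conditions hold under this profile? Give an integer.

3

High-fitness (own payoff 64.5 − 1.6×4.6 = 57.14): to d=0 gives 11.2 → no gain ✓; to d=1.6 gives 33.3 − 1.6×1.6 = 30.74 → no gain ✓.
Mid-fitness (own payoff 33.3 − 7.7×1.6 = 20.98): to d=0 gives 11.2 → no gain ✓; to d=4.6 gives 64.5 − 7.7×4.6 = 29.08 → profitable ✗.
Low-fitness (own payoff 11.2): to d=1.6 gives 33.3 − 9.6×1.6 = 17.94 → profitable ✗; to d=4.6 gives 64.5 − 9.6×4.6 = 20.34 → profitable ✗.
3 of the 6 constraints hold; not an equilibrium.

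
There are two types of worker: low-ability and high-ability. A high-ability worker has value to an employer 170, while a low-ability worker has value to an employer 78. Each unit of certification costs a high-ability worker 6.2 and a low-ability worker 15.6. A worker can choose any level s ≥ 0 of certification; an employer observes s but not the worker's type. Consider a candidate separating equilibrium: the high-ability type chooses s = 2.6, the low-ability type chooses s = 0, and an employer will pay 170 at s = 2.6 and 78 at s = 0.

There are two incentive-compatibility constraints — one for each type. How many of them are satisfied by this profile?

1

High-ability type: signal → 170 − 6.2 × 2.6 = 153.88; deviate to 0 → 78. IC holds (153.88 ≥ 78).
Low-ability type: stay at 0 → 78; mimic → 170 − 15.6 × 2.6 = 129.44. IC fails (78 < 129.44).
1 of 2 constraints hold, so this profile is not an equilibrium.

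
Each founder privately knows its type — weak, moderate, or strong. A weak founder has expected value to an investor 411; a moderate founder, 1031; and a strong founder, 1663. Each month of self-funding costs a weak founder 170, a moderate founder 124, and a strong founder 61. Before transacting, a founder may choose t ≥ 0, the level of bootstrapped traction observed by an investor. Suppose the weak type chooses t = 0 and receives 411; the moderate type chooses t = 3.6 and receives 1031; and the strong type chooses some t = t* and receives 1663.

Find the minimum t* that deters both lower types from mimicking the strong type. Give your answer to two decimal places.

8.70

Weak type (on-path payoff 411) won't mimic when 411 ≥ 1663 − 170·t*, i.e. t* ≥ 7.36.
Moderate type (on-path payoff 1031 − 124×3.6 = 584.6) won't mimic when 584.6 ≥ 1663 − 124·t*, i.e. t* ≥ 8.70.
Both must hold, so t* = max(7.36, 8.70) = 8.70. The moderate type's constraint binds.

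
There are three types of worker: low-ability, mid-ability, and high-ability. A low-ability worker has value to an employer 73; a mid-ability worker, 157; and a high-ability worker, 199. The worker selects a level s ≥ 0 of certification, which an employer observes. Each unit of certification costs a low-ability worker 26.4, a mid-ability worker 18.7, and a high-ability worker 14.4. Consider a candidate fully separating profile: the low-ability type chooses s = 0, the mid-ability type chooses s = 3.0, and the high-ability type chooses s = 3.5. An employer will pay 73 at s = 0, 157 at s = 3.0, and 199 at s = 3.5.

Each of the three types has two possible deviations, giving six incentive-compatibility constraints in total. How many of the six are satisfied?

High-ability (own payoff 199 − 14.4×3.5 = 148.6): to s=0 gives 73 → no gain ✓; to s=3.0 gives 157 − 14.4×3.0 = 113.8 → no gain ✓.
Low-ability (own payoff 73): to s=3.0 gives 157 − 26.4×3.0 = 77.8 → profitable ✗; to s=3.5 gives 199 − 26.4×3.5 = 106.6 → profitable ✗.
Mid-ability (own payoff 157 − 18.7×3.0 = 100.9): to s=0 gives 73 → no gain ✓; to s=3.5 gives 199 − 18.7×3.5 = 133.55 → profitable ✗.
3 of the 6 constraints hold; not an equilibrium.

3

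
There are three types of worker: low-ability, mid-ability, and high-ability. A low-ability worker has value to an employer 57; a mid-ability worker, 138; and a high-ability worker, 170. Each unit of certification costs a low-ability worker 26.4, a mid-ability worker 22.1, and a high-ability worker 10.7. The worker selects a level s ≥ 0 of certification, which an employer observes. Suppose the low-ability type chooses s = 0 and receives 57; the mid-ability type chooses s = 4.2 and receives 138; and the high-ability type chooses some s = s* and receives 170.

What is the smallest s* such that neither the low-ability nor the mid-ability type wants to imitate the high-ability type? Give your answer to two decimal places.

5.65

Low-ability type (on-path payoff 57) won't mimic when 57 ≥ 170 − 26.4·s*, i.e. s* ≥ 4.28.
Mid-ability type (on-path payoff 138 − 22.1×4.2 = 45.18) won't mimic when 45.18 ≥ 170 − 22.1·s*, i.e. s* ≥ 5.65.
Both must hold, so s* = max(4.28, 5.65) = 5.65. The mid-ability type's constraint binds.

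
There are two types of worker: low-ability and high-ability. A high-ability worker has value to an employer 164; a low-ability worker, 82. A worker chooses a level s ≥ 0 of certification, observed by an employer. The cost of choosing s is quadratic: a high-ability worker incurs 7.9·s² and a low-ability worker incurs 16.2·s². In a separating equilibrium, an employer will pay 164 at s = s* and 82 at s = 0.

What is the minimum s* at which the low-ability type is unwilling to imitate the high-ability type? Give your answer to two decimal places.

The low-ability type at s = 0 receives 82; imitating at s* yields 164 − 16.2·s*².
Indifference: 82 = 164 − 16.2·s*², so s*² = (164 − 82) / 16.2 ≈ 5.0617.
s* = √5.0617 ≈ 2.25.

2.25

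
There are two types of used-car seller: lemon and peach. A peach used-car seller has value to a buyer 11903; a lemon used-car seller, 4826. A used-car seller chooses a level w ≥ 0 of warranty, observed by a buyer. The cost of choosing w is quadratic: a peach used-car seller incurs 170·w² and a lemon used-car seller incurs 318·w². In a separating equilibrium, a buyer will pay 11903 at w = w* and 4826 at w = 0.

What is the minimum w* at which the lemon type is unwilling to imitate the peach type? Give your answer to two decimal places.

The lemon type at w = 0 receives 4826; imitating at w* yields 11903 − 318·w*².
Indifference: 4826 = 11903 − 318·w*², so w*² = (11903 − 4826) / 318 ≈ 22.2547.
w* = √22.2547 ≈ 4.72.

4.72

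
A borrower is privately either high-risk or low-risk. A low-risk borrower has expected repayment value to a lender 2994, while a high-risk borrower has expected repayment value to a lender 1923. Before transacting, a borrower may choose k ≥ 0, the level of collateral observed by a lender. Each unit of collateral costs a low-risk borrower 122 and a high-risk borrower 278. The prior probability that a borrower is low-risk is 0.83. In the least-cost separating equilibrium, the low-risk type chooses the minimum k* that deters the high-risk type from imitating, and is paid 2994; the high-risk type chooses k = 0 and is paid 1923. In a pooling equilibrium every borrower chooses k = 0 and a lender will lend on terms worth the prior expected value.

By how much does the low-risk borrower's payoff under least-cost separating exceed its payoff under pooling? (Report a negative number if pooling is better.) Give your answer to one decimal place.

-287.9

Least-cost separating signal: k* solves 1923 = 2994 − 278·k*, so k* = (2994 − 1923)/278 ≈ 3.8525.
Low-risk type's separating payoff: 2994 − 122 × k* = 2994 − 122 × (2994 − 1923)/278 = 2994 − 130662/278 ≈ 2523.993.
Pooling payoff: 0.83 × 2994 + 0.17 × 1923 = 2811.93.
Difference: 2523.993 − 2811.93 = -287.937, i.e. -287.9 to one decimal place.
The low-risk type would prefer the pooling outcome.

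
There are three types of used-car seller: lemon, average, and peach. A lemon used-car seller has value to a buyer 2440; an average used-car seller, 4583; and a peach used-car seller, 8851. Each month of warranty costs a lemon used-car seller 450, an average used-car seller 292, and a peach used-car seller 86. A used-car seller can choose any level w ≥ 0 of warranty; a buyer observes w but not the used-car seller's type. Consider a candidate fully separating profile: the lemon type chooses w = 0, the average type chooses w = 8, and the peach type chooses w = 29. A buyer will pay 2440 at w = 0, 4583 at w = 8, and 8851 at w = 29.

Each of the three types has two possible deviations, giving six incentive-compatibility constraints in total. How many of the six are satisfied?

5

Average (own payoff 4583 − 292×8 = 2247): to w=0 gives 2440 → profitable ✗; to w=29 gives 8851 − 292×29 = 383 → no gain ✓.
Peach (own payoff 8851 − 86×29 = 6357): to w=0 gives 2440 → no gain ✓; to w=8 gives 4583 − 86×8 = 3895 → no gain ✓.
Lemon (own payoff 2440): to w=8 gives 4583 − 450×8 = 983 → no gain ✓; to w=29 gives 8851 − 450×29 = -4199 → no gain ✓.
5 of the 6 constraints hold; not an equilibrium.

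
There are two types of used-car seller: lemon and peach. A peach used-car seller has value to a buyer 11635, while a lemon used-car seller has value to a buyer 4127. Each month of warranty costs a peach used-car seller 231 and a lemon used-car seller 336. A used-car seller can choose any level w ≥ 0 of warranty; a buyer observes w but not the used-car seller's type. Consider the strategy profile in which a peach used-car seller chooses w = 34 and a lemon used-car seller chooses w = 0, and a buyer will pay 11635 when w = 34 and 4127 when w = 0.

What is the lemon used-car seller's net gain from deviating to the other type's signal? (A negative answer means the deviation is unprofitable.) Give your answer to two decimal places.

-3916.00

Playing w = 0 the lemon used-car seller receives 4127.
Deviating to w = 34 brings payment 11635 at cost 336 × 34 = 11424, netting 211.
Gain from deviating: 211 − 4127 = -3916.00.
The gain is negative, so the lemon type's incentive-compatibility constraint is satisfied.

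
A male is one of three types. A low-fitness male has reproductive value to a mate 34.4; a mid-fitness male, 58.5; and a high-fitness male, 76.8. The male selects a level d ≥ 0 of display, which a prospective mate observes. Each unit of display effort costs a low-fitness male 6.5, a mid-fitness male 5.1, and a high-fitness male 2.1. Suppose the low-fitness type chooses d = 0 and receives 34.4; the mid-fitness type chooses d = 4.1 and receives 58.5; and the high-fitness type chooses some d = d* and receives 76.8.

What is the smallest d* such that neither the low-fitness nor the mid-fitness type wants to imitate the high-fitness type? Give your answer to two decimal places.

Mid-fitness type (on-path payoff 58.5 − 5.1×4.1 = 37.59) won't mimic when 37.59 ≥ 76.8 − 5.1·d*, i.e. d* ≥ 7.69.
Low-fitness type (on-path payoff 34.4) won't mimic when 34.4 ≥ 76.8 − 6.5·d*, i.e. d* ≥ 6.52.
Both must hold, so d* = max(6.52, 7.69) = 7.69. The mid-fitness type's constraint binds.

7.69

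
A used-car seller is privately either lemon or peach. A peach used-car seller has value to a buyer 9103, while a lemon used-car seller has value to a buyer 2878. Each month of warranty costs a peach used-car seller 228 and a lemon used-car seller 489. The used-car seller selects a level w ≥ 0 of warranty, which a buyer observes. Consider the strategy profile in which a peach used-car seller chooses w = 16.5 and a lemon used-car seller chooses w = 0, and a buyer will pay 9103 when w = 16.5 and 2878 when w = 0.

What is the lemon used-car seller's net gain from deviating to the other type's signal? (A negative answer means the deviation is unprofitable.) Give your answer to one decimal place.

-1843.5

Playing w = 0 the lemon used-car seller receives 2878.
Deviating to w = 16.5 brings payment 9103 at cost 489 × 16.5 = 8068.5, netting 1034.5.
Gain from deviating: 1034.5 − 2878 = -1843.5.
The gain is negative, so the lemon type's incentive-compatibility constraint is satisfied.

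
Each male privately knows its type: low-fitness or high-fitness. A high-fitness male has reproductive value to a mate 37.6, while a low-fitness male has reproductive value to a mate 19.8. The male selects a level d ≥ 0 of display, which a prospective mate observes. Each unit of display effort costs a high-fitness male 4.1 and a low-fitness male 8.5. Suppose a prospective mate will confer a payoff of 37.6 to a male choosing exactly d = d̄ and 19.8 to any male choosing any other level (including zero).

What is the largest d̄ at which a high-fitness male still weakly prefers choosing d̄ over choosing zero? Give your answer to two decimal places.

Choosing d̄ yields the high-fitness type 37.6 − 4.1·d̄; choosing zero yields 19.8.
The high-fitness type is indifferent at 37.6 − 4.1·d̄ = 19.8, i.e. d̄ = (37.6 − 19.8) / 4.1 ≈ 4.34.
For any d̄ above 4.34 the high-fitness type would rather pool at zero, so separation collapses.

4.34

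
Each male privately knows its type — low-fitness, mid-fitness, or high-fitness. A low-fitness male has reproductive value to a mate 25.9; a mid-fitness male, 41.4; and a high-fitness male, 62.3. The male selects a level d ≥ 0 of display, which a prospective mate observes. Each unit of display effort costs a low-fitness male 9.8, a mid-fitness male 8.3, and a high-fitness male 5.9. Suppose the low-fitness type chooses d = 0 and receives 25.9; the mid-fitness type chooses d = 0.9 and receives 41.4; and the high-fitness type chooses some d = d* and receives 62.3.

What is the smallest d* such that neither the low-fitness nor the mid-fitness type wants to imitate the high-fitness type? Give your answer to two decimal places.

Low-fitness type (on-path payoff 25.9) won't mimic when 25.9 ≥ 62.3 − 9.8·d*, i.e. d* ≥ 3.71.
Mid-fitness type (on-path payoff 41.4 − 8.3×0.9 = 33.93) won't mimic when 33.93 ≥ 62.3 − 8.3·d*, i.e. d* ≥ 3.42.
Both must hold, so d* = max(3.71, 3.42) = 3.71. The low-fitness type's constraint binds.

3.71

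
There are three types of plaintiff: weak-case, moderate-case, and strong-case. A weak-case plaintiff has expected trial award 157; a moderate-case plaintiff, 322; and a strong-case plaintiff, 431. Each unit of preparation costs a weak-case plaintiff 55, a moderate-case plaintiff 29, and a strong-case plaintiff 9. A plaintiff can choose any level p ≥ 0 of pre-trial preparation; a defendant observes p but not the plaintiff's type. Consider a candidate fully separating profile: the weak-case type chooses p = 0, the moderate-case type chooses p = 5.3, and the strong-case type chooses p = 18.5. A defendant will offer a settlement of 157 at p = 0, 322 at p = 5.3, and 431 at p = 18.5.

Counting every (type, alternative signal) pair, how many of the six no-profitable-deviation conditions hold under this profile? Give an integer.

5

Weak-case (own payoff 157): to p=5.3 gives 322 − 55×5.3 = 30.5 → no gain ✓; to p=18.5 gives 431 − 55×18.5 = -586.5 → no gain ✓.
Strong-case (own payoff 431 − 9×18.5 = 264.5): to p=0 gives 157 → no gain ✓; to p=5.3 gives 322 − 9×5.3 = 274.3 → profitable ✗.
Moderate-case (own payoff 322 − 29×5.3 = 168.3): to p=0 gives 157 → no gain ✓; to p=18.5 gives 431 − 29×18.5 = -105.5 → no gain ✓.
5 of the 6 constraints hold; not an equilibrium.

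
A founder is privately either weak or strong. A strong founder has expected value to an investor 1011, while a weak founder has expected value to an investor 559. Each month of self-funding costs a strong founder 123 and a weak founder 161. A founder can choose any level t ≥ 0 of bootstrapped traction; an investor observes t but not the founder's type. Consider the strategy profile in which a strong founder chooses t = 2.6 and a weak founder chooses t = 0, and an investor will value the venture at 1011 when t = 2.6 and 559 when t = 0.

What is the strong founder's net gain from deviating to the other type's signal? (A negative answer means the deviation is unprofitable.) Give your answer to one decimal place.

-132.2

Playing t = 2.6 the strong founder receives 1011 − 123 × 2.6 = 691.2.
Deviating to t = 0 yields 559 instead.
Gain from deviating: 559 − 691.2 = -132.2.
The gain is negative, so the strong type's incentive-compatibility constraint is satisfied.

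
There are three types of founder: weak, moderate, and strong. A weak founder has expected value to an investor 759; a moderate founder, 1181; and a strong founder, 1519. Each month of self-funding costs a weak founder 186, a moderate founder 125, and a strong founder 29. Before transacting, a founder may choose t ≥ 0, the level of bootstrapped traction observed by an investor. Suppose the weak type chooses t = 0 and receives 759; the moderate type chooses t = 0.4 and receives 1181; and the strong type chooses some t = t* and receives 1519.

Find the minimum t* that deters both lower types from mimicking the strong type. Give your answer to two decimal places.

Moderate type (on-path payoff 1181 − 125×0.4 = 1131) won't mimic when 1131 ≥ 1519 − 125·t*, i.e. t* ≥ 3.10.
Weak type (on-path payoff 759) won't mimic when 759 ≥ 1519 − 186·t*, i.e. t* ≥ 4.09.
Both must hold, so t* = max(4.09, 3.10) = 4.09. The weak type's constraint binds.

4.09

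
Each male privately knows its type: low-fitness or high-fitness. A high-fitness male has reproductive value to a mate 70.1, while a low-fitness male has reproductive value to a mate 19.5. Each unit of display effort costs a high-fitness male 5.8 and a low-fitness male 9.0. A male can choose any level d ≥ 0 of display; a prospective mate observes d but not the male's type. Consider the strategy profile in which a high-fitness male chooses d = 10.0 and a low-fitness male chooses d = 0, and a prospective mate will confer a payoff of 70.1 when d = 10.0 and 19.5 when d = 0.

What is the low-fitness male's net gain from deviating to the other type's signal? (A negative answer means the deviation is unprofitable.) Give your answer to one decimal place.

Playing d = 0 the low-fitness male receives 19.5.
Deviating to d = 10.0 brings payment 70.1 at cost 9.0 × 10.0 = 90, netting -19.9.
Gain from deviating: -19.9 − 19.5 = -39.4.
The gain is negative, so the low-fitness type's incentive-compatibility constraint is satisfied.

-39.4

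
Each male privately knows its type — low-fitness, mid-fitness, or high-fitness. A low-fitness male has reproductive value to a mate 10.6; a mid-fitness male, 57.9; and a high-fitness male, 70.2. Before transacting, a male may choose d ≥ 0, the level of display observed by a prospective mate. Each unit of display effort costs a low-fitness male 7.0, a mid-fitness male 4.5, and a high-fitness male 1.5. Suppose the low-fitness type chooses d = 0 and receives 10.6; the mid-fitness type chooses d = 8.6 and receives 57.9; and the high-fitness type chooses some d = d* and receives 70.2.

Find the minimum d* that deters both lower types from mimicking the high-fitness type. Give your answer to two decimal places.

11.33

Mid-fitness type (on-path payoff 57.9 − 4.5×8.6 = 19.2) won't mimic when 19.2 ≥ 70.2 − 4.5·d*, i.e. d* ≥ 11.33.
Low-fitness type (on-path payoff 10.6) won't mimic when 10.6 ≥ 70.2 − 7.0·d*, i.e. d* ≥ 8.51.
Both must hold, so d* = max(8.51, 11.33) = 11.33. The mid-fitness type's constraint binds.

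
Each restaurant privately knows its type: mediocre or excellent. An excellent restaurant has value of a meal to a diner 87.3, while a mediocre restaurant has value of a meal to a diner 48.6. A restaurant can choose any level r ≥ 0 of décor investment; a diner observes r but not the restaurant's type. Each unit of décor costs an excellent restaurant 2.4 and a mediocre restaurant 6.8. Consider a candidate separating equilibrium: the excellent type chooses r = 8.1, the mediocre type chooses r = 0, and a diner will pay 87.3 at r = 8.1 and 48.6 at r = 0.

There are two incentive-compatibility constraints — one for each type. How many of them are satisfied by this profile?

2

Mediocre type: stay at 0 → 48.6; mimic → 87.3 − 6.8 × 8.1 = 32.22. IC holds (48.6 ≥ 32.22).
Excellent type: signal → 87.3 − 2.4 × 8.1 = 67.86; deviate to 0 → 48.6. IC holds (67.86 ≥ 48.6).
2 of 2 constraints hold, so this is a separating equilibrium.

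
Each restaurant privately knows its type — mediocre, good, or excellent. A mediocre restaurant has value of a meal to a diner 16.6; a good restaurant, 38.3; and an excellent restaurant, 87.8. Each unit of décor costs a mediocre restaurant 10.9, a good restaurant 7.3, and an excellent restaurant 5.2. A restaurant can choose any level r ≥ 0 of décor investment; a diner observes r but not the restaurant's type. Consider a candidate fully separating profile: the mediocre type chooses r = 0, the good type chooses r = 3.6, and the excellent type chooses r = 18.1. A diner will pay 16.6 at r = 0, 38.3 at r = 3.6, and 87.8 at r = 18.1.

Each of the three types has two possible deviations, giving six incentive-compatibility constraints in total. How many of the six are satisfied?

Mediocre (own payoff 16.6): to r=3.6 gives 38.3 − 10.9×3.6 = -0.94 → no gain ✓; to r=18.1 gives 87.8 − 10.9×18.1 = -109.49 → no gain ✓.
Good (own payoff 38.3 − 7.3×3.6 = 12.02): to r=0 gives 16.6 → profitable ✗; to r=18.1 gives 87.8 − 7.3×18.1 = -44.33 → no gain ✓.
Excellent (own payoff 87.8 − 5.2×18.1 = -6.32): to r=0 gives 16.6 → profitable ✗; to r=3.6 gives 38.3 − 5.2×3.6 = 19.58 → profitable ✗.
3 of the 6 constraints hold; not an equilibrium.

3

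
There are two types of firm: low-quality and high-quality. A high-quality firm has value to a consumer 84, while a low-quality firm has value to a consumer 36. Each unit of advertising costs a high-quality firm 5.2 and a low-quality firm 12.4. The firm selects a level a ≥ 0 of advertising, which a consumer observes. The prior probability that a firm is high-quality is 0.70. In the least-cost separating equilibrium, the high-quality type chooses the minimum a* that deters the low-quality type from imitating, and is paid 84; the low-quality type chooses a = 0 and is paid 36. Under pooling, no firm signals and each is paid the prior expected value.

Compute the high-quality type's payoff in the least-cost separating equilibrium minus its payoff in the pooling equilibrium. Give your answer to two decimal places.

Least-cost separating signal: a* solves 36 = 84 − 12.4·a*, so a* = (84 − 36)/12.4 ≈ 3.8710.
High-quality type's separating payoff: 84 − 5.2 × a* = 84 − 5.2 × (84 − 36)/12.4 = 84 − 249.6/12.4 ≈ 63.8710.
Pooling payoff: 0.70 × 84 + 0.30 × 36 = 69.6.
Difference: 63.8710 − 69.6 = -5.729, i.e. -5.73 to two decimal places.
The high-quality type would prefer the pooling outcome.

-5.73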